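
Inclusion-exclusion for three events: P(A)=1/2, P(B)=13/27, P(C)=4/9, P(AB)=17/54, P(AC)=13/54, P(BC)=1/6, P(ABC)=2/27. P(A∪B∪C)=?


P(A∪B∪C) = P(A)+P(B)+P(C) - P(AB)-P(AC)-P(BC) + P(ABC)
= 1/2+13/27+4/9 - 17/54-13/54-1/6 + 2/27
= 7/9

7/9


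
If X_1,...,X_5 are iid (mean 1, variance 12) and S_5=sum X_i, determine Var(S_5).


By independence, Var(S_n) = n*Var(X_1) = 5*12 = 60

60


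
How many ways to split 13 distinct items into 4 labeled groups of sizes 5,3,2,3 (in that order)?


13! = 6227020800
Denominator: 5!=120 * 3!=6 * 2!=2 * 3!=6
Coefficient = 6227020800 / 8640 = 720720

720720


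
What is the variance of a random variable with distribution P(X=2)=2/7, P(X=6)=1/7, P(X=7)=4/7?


E[X] = 38/7, E[X^2] = 240/7
Var(X) = E[X^2] - (E[X])^2 = 240/7 - (38/7)^2 = 236/49

236/49


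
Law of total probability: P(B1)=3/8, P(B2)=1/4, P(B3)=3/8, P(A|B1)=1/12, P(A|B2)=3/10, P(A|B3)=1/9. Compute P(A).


P(A) = P(A|B1)P(B1) + P(A|B2)P(B2) + P(A|B3)P(B3)
= 1/12*3/8 + 3/10*1/4 + 1/9*3/8
= 1/32 + 3/40 + 1/24 = 71/480

71/480


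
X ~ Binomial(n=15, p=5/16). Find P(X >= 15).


P(X>=15) = P(X=15)
= 30517578125/1152921504606846976
= 30517578125/1152921504606846976

30517578125/1152921504606846976


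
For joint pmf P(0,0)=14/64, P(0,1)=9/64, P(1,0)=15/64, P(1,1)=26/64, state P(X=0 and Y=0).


Read from table: P(X=0, Y=0) = 14/64 = 7/32

7/32


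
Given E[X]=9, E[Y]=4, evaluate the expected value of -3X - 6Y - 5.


E[-3X - 6Y - 5] = -3*E[X] - 6*E[Y] - 5
= (-3)*(9) + (-6)*(4) + (-5)
= -27 - 24 - 5 = -56

-56


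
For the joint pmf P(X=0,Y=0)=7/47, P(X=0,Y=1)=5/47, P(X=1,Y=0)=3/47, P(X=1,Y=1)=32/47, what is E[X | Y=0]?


P(Y=0) = 10/47
E[X|Y=0] = (0*7 + 1*3)/10 = 3/10

3/10


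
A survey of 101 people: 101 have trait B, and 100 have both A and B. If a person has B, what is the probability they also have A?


P(A|B) = P(A∩B)/P(B) = (100/101)/(101/101) = 100/101

100/101


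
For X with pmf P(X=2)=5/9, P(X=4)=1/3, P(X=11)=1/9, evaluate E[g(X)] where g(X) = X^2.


E[X^2] = sum(g(x)*P(x))
= 4*5/9 + 16*1/3 + 121*1/9
= 21

21


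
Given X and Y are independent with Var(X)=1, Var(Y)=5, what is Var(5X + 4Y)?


Independence => Cov(X,Y)=0
Var(5X + 4Y) = 5^2*Var(X) + 4^2*Var(Y)
= 25*1 + 16*5 = 105

105


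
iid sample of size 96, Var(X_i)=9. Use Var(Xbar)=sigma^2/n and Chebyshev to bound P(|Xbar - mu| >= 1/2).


Var(Xbar) = Var(X)/n = 9/96
Chebyshev: P(|Xbar-mu| >= 1/2) <= Var(Xbar)/(1/2)^2 = (3/32)/(1/4) = 3/8

3/8


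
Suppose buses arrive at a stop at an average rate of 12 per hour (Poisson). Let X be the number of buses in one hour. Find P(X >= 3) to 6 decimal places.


P(X>=3) = 1 - P(X<=2) = 1 - (e^(-12)*12^0/0! + e^(-12)*12^1/1! + e^(-12)*12^2/2!)
≈ 1 - (0.0000061442 + 0.0000737305 + 0.0004423833)
= 1 - 0.0005222580 = 0.9994777420
≈ 0.999478

0.999478


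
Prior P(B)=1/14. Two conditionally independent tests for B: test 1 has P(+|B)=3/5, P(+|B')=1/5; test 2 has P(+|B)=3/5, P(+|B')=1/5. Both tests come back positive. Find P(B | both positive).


After test 1: P(+) = 3/5*1/14 + 1/5*13/14 = 8/35
P(B|+) = (3/70)/(8/35) = 3/16
After test 2 (use post1 as new prior): P(+) = 3/5*3/16 + 1/5*13/16 = 11/40
P(B|+,+) = (9/80)/(11/40) = 9/22

9/22


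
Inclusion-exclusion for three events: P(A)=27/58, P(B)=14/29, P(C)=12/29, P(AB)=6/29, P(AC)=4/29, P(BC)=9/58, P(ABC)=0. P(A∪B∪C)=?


P(A∪B∪C) = P(A)+P(B)+P(C) - P(AB)-P(AC)-P(BC) + P(ABC)
= 27/58+14/29+12/29 - 6/29-4/29-9/58 + 0
= 25/29

25/29


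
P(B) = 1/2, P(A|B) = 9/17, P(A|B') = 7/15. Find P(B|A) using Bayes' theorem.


P(A) = P(A|B)P(B) + P(A|B')P(B') = 9/17*1/2 + 7/15*1/2 = 127/255
P(B|A) = P(A|B)P(B)/P(A) = (9/34)/(127/255) = 135/254

135/254


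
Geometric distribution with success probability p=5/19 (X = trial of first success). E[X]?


For geometric (trials until first success), E[X] = 1/p = 1/(5/19) = 19/5

19/5


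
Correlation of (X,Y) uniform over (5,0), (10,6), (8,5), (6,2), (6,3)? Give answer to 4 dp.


Cov(X,Y) = 3.6000, Var(X) = 3.2000, Var(Y) = 4.5600
rho = Cov/(sqrt(VarX)*sqrt(VarY)) = 0.9424

0.9424


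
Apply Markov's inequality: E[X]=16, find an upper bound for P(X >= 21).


Markov: P(X >= a) <= E[X]/a
P(X >= 21) <= 16/21

16/21


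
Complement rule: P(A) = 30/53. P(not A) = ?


P(A') = 1 - P(A) = 1 - 30/53 = 23/53

23/53


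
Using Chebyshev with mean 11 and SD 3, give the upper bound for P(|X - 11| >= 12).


k = 12/3 = 4
Chebyshev: P(|X-mu| >= k*sigma) <= 1/k^2 = 1/4^2 = 1/16

1/16


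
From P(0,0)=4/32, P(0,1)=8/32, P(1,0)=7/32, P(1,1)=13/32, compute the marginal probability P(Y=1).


P(Y=1) = P(0,1)+P(1,1) = 8/32 + 13/32 = 21/32

21/32


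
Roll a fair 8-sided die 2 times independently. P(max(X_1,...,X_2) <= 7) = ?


P(max <= 7) = P(all X_i <= 7) = (P(X_1 <= 7))^2
= (7/8)^2 = 49/64

49/64


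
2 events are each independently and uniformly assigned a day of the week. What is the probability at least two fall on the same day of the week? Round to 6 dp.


P(all different) = prod((7-i)/7 for i=0..1) = 0.857143
P(at least one match) = 1 - 0.857143 = 0.142857

0.142857


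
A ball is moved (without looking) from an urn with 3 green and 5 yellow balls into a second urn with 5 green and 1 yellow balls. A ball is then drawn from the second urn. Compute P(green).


P(transfer green) = 3/8; P(transfer yellow) = 5/8
If green transferred: Urn II has 6 green of 7, so P(green|green moved) = 6/7
If yellow transferred: Urn II has 5 green of 7, so P(green|yellow moved) = 5/7
By total probability: P(green) = 3/8*6/7 + 5/8*5/7 = 43/56

43/56


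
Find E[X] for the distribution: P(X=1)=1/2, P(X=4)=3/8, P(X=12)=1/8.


E[X] = sum(x * P(x))
= 1*1/2 + 4*3/8 + 12*1/8
= 7/2

7/2


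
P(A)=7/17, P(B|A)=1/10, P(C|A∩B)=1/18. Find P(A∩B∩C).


P(A∩B∩C) = P(A) * P(B|A) * P(C|A∩B)
= 7/17 * 1/10 * 1/18
= 7/170 * 1/18 = 7/3060

7/3060


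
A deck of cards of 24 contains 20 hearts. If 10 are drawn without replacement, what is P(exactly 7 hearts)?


P(X=7) = C(20,7)*C(4,3) / C(24,10)
= 77520*4 / 1961256
= 310080/1961256 = 40/253

40/253


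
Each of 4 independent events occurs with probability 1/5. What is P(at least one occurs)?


P(at least one) = 1 - P(none)
P(none) = (1 - 1/5)^4 = (4/5)^4 = 256/625
P(at least one) = 1 - 256/625 = 369/625

369/625


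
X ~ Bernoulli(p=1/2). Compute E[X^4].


For Bernoulli: X in {0,1}
E[X^4] = 0^4*(1-1/2) + 1^4*1/2 = 1/2

1/2


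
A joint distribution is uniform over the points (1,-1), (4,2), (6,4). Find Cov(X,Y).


E[X]=11/3, E[Y]=5/3, E[XY]=31/3
Cov(X,Y) = E[XY] - E[X]E[Y] = 31/3 - 11/3*5/3 = 38/9

38/9


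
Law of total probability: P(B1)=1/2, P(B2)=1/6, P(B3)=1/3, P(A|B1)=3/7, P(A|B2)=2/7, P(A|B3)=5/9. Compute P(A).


P(A) = P(A|B1)P(B1) + P(A|B2)P(B2) + P(A|B3)P(B3)
= 3/7*1/2 + 2/7*1/6 + 5/9*1/3
= 3/14 + 1/21 + 5/27 = 169/378

169/378


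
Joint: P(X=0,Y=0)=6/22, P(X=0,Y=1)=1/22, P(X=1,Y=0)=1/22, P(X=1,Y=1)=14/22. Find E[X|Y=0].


P(Y=0) = 7/22
E[X|Y=0] = (0*6 + 1*1)/7 = 1/7

1/7


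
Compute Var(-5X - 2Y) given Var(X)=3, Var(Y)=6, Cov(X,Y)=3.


Var(-5X - 2Y) = (-5)^2*Var(X) + (-2)^2*Var(Y) + 2*(-5)*(-2)*Cov(X,Y)
= 25*3 + 4*6 + 20*3
= 75 + 24 + 60 = 159

159


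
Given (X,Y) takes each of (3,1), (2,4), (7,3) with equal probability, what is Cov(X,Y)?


E[X]=4, E[Y]=8/3, E[XY]=32/3
Cov(X,Y) = E[XY] - E[X]E[Y] = 32/3 - 4*8/3 = 0

0


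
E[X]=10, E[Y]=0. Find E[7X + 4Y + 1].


E[7X + 4Y + 1] = 7*E[X] + 4*E[Y] + 1
= (7)*(10) + (4)*(0) + (1)
= 70 + 0 + 1 = 71

71


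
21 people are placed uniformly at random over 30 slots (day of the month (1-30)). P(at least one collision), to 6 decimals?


P(all different) = prod((30-i)/30 for i=0..20) = 0.000070
P(at least one match) = 1 - 0.000070 = 0.999930

0.999930


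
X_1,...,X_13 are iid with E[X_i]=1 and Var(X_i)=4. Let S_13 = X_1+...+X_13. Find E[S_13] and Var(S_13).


E[S_n] = n*mu = 13*1 = 13
Var(S_n) = n*sigma^2 = 13*4 = 52

E[S_13]=13, Var(S_13)=52


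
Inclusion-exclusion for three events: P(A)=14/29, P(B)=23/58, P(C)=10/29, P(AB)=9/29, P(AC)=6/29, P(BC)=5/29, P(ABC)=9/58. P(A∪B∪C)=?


P(A∪B∪C) = P(A)+P(B)+P(C) - P(AB)-P(AC)-P(BC) + P(ABC)
= 14/29+23/58+10/29 - 9/29-6/29-5/29 + 9/58
= 20/29

20/29


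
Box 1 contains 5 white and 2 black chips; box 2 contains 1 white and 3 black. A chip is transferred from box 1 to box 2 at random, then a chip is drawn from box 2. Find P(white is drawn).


P(transfer white) = 5/7; P(transfer black) = 2/7
If white transferred: Urn II has 2 white of 5, so P(white|white moved) = 2/5
If black transferred: Urn II has 1 white of 5, so P(white|black moved) = 1/5
By total probability: P(white) = 5/7*2/5 + 2/7*1/5 = 12/35

12/35


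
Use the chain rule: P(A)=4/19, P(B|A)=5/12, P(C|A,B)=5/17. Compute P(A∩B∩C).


P(A∩B∩C) = P(A) * P(B|A) * P(C|A∩B)
= 4/19 * 5/12 * 5/17
= 5/57 * 5/17 = 25/969

25/969


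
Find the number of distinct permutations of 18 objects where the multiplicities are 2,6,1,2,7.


18! = 6402373705728000
Denominator: 2!=2 * 6!=720 * 1!=1 * 2!=2 * 7!=5040
Coefficient = 6402373705728000 / 14515200 = 441080640

441080640


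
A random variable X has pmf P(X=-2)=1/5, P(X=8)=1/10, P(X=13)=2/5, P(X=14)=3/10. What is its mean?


E[X] = sum(x * P(x))
= -2*1/5 + 8*1/10 + 13*2/5 + 14*3/10
= 49/5

49/5


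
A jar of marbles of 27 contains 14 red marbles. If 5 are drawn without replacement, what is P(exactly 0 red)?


P(X=0) = C(14,0)*C(13,5) / C(27,5)
= 1*1287 / 80730
= 1287/80730 = 11/690

11/690


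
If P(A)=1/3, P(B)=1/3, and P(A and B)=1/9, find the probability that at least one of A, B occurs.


P(A∪B) = P(A) + P(B) - P(A∩B)
= 1/3 + 1/3 - 1/9 = 5/9

5/9


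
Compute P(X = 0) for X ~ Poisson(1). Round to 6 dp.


P(X=0) = e^(-1) * 1^0 / 0!
≈ 0.3678794412 * 1 / 1
≈ 0.367879

0.367879


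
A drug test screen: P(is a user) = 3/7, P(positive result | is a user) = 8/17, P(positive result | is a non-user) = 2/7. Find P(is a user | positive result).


P(A) = P(A|B)P(B) + P(A|B')P(B') = 8/17*3/7 + 2/7*4/7 = 304/833
P(B|A) = P(A|B)P(B)/P(A) = (24/119)/(304/833) = 21/38

21/38


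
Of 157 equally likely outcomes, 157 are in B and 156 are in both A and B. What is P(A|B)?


P(A|B) = P(A∩B)/P(B) = (156/157)/(157/157) = 156/157

156/157


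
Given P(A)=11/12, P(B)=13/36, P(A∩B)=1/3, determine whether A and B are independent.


P(A)*P(B) = 11/12*13/36 = 143/432
P(A∩B) = 1/3 != 143/432, so not independent

No, A and B are not independent


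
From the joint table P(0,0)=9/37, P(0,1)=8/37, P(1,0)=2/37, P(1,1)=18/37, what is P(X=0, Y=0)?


Read from table: P(X=0, Y=0) = 9/37

9/37


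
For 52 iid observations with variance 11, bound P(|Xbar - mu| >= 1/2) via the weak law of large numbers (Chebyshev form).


Var(Xbar) = Var(X)/n = 11/52
Chebyshev: P(|Xbar-mu| >= 1/2) <= Var(Xbar)/(1/2)^2 = (11/52)/(1/4) = 11/13

11/13


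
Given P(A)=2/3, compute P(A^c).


P(A') = 1 - P(A) = 1 - 2/3 = 1/3

1/3


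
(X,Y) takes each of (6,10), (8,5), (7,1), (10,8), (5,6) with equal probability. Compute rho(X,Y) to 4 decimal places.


Cov(X,Y) = 0.2000, Var(X) = 2.9600, Var(Y) = 9.2000
rho = Cov/(sqrt(VarX)*sqrt(VarY)) = 0.0383

0.0383


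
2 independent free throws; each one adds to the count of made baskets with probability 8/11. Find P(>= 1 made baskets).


P(at least one) = 1 - P(none)
P(none) = (1 - 8/11)^2 = (3/11)^2 = 9/121
P(at least one) = 1 - 9/121 = 112/121

112/121


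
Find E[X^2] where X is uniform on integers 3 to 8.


E[X^2] = (1/6) * sum(x^2 for x=3..8)
= 199/6

199/6


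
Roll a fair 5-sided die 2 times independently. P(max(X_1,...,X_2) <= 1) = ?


P(max <= 1) = P(all X_i <= 1) = (P(X_1 <= 1))^2
= (1/5)^2 = 1/25

1/25


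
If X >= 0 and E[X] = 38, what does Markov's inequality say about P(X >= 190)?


Markov: P(X >= a) <= E[X]/a
P(X >= 190) <= 38/190 = 1/5

1/5


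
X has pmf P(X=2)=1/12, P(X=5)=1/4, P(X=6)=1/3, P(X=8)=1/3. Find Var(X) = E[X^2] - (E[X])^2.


E[X] = 73/12, E[X^2] = 479/12
Var(X) = E[X^2] - (E[X])^2 = 479/12 - (73/12)^2 = 419/144

419/144


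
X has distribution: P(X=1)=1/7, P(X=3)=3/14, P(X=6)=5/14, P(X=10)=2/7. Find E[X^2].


E[X^2] = sum(g(x)*P(x))
= 1*1/7 + 9*3/14 + 36*5/14 + 100*2/7
= 87/2

87/2


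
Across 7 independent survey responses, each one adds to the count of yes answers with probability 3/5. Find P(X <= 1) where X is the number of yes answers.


P(X<=1) = P(X=0) + P(X=1)
= 128/78125 + 1344/78125
= 1472/78125

1472/78125


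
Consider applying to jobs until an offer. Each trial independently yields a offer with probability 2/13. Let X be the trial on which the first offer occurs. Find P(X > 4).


P(X > 4) = P(first 4 trials all fail) = (1-p)^4 = (11/13)^4 = 14641/28561

14641/28561


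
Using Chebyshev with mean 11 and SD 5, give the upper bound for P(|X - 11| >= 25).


k = 25/5 = 5
Chebyshev: P(|X-mu| >= k*sigma) <= 1/k^2 = 1/5^2 = 1/25

1/25


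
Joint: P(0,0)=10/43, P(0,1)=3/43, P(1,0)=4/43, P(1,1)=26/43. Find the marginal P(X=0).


P(X=0) = P(0,0)+P(0,1) = 10/43 + 3/43 = 13/43

13/43


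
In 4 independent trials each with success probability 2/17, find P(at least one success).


P(at least one) = 1 - P(none)
P(none) = (1 - 2/17)^4 = (15/17)^4 = 50625/83521
P(at least one) = 1 - 50625/83521 = 32896/83521

32896/83521


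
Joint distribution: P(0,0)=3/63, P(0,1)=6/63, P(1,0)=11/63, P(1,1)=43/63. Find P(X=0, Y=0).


Read from table: P(X=0, Y=0) = 3/63 = 1/21

1/21


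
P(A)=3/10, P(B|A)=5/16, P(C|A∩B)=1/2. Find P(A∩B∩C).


P(A∩B∩C) = P(A) * P(B|A) * P(C|A∩B)
= 3/10 * 5/16 * 1/2
= 3/32 * 1/2 = 3/64

3/64


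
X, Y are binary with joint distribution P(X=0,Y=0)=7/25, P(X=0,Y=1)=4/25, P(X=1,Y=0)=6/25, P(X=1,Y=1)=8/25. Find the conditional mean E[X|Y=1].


P(Y=1) = 12/25
E[X|Y=1] = (0*4 + 1*8)/12 = 8/12 = 2/3

2/3


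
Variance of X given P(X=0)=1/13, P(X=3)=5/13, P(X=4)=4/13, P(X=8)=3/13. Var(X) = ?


E[X] = 55/13, E[X^2] = 301/13
Var(X) = E[X^2] - (E[X])^2 = 301/13 - (55/13)^2 = 888/169

888/169


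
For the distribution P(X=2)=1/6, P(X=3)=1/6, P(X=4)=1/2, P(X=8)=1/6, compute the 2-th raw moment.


E[X^2] = sum(x^2 * P(x))
= 4*1/6 + 9*1/6 + 16*1/2 + 64*1/6
= 125/6

125/6


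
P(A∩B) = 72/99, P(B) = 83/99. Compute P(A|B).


P(A|B) = P(A∩B)/P(B) = (72/99)/(83/99) = 72/83

72/83


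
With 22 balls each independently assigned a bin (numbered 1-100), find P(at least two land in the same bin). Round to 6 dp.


P(all different) = prod((100-i)/100 for i=0..21) = 0.082412
P(at least one match) = 1 - 0.082412 = 0.917588

0.917588


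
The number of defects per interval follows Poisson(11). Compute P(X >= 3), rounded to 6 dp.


P(X>=3) = 1 - P(X<=2) = 1 - (e^(-11)*11^0/0! + e^(-11)*11^1/1! + e^(-11)*11^2/2!)
≈ 1 - (0.0000167017 + 0.0001837187 + 0.0010104529)
= 1 - 0.0012108733 = 0.9987891267
≈ 0.998789

0.998789


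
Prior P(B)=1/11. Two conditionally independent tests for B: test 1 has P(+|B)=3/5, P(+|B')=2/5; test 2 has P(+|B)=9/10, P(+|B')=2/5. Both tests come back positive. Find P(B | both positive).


After test 1: P(+) = 3/5*1/11 + 2/5*10/11 = 23/55
P(B|+) = (3/55)/(23/55) = 3/23
After test 2 (use post1 as new prior): P(+) = 9/10*3/23 + 2/5*20/23 = 107/230
P(B|+,+) = (27/230)/(107/230) = 27/107

27/107


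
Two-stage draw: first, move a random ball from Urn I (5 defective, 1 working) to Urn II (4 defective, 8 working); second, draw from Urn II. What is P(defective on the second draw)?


P(transfer defective) = 5/6; P(transfer working) = 1/6
If defective transferred: Urn II has 5 defective of 13, so P(defective|defective moved) = 5/13
If working transferred: Urn II has 4 defective of 13, so P(defective|working moved) = 4/13
By total probability: P(defective) = 5/6*5/13 + 1/6*4/13 = 29/78

29/78


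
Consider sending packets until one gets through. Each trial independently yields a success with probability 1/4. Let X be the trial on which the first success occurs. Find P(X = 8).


P(X=8) = (1-p)^7 * p = (3/4)^7 * 1/4
= 2187/16384 * 1/4 = 2187/65536

2187/65536


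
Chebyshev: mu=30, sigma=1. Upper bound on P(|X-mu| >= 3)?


k = 3/1 = 3
Chebyshev: P(|X-mu| >= k*sigma) <= 1/k^2 = 1/3^2 = 1/9

1/9


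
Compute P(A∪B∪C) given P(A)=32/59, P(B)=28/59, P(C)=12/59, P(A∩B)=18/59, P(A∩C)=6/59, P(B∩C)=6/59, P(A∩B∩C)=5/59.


P(A∪B∪C) = P(A)+P(B)+P(C) - P(AB)-P(AC)-P(BC) + P(ABC)
= 32/59+28/59+12/59 - 18/59-6/59-6/59 + 5/59
= 47/59

47/59


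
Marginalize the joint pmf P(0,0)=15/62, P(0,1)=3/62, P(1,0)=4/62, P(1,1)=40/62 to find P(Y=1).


P(Y=1) = P(0,1)+P(1,1) = 3/62 + 40/62 = 43/62

43/62


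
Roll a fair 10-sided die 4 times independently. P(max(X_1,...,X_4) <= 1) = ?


P(max <= 1) = P(all X_i <= 1) = (P(X_1 <= 1))^4
= (1/10)^4 = 1/10000

1/10000


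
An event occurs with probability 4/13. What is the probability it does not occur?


P(A') = 1 - P(A) = 1 - 4/13 = 9/13

9/13


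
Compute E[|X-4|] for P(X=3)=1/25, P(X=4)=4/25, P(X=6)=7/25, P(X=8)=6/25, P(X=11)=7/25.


E[|X-4|] = sum(g(x)*P(x))
= 1*1/25 + 0*4/25 + 2*7/25 + 4*6/25 + 7*7/25
= 88/25

88/25


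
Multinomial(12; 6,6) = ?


12! = 479001600
Denominator: 6!=720 * 6!=720
Coefficient = 479001600 / 518400 = 924

924


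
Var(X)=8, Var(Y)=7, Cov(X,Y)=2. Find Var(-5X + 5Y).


Var(-5X + 5Y) = (-5)^2*Var(X) + 5^2*Var(Y) + 2*(-5)*5*Cov(X,Y)
= 25*8 + 25*7 - 50*2
= 200 + 175 - 100 = 275

275


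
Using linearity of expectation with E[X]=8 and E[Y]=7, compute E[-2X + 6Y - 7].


E[-2X + 6Y - 7] = -2*E[X] + 6*E[Y] - 7
= (-2)*(8) + (6)*(7) + (-7)
= -16 + 42 - 7 = 19

19


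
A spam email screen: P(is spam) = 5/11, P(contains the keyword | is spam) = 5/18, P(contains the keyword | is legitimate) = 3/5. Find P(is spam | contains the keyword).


P(A) = P(A|B)P(B) + P(A|B')P(B') = 5/18*5/11 + 3/5*6/11 = 449/990
P(B|A) = P(A|B)P(B)/P(A) = (25/198)/(449/990) = 125/449

125/449


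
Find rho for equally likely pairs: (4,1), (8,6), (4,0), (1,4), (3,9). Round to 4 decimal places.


Cov(X,Y) = 0.6000, Var(X) = 5.2000, Var(Y) = 10.8000
rho = Cov/(sqrt(VarX)*sqrt(VarY)) = 0.0801

0.0801


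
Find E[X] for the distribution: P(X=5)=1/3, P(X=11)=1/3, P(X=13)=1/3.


E[X] = sum(x * P(x))
= 5*1/3 + 11*1/3 + 13*1/3
= 29/3

29/3


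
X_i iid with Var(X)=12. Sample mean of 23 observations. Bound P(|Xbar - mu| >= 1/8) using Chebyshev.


Var(Xbar) = Var(X)/n = 12/23
Chebyshev: P(|Xbar-mu| >= 1/8) <= Var(Xbar)/(1/8)^2 = (12/23)/(1/64) = 768/23
Bound exceeds 1, so trivial bound: 1

1


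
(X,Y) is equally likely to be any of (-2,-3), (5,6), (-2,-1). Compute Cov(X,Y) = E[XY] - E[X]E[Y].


E[X]=1/3, E[Y]=2/3, E[XY]=38/3
Cov(X,Y) = E[XY] - E[X]E[Y] = 38/3 - 1/3*2/3 = 112/9

112/9


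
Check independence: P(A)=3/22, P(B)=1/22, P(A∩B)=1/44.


P(A)*P(B) = 3/22*1/22 = 3/484
P(A∩B) = 1/44 != 3/484, so not independent

No, A and B are not independent


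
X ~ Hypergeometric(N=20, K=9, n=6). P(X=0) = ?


P(X=0) = C(9,0)*C(11,6) / C(20,6)
= 1*462 / 38760
= 462/38760 = 77/6460

77/6460


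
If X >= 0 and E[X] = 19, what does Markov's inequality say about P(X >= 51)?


Markov: P(X >= a) <= E[X]/a
P(X >= 51) <= 19/51

19/51


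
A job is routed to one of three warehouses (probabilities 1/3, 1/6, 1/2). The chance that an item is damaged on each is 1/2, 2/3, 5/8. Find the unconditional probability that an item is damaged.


P(A) = P(A|B1)P(B1) + P(A|B2)P(B2) + P(A|B3)P(B3)
= 1/2*1/3 + 2/3*1/6 + 5/8*1/2
= 1/6 + 1/9 + 5/16 = 85/144

85/144


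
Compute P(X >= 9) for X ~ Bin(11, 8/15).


P(X>=9) = P(X=9) + P(X=10) + P(X=11)
= 72343355392/1729951171875 + 82678120448/8649755859375 + 8589934592/8649755859375
= 134217728/2562890625

134217728/2562890625


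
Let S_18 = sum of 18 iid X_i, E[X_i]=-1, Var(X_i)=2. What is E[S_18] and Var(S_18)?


E[S_n] = n*mu = 18*-1 = -18
Var(S_n) = n*sigma^2 = 18*2 = 36

E[S_18]=-18, Var(S_18)=36


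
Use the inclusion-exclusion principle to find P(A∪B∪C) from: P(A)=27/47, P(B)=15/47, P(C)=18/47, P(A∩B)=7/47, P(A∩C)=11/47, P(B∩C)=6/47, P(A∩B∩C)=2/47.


P(A∪B∪C) = P(A)+P(B)+P(C) - P(AB)-P(AC)-P(BC) + P(ABC)
= 27/47+15/47+18/47 - 7/47-11/47-6/47 + 2/47
= 38/47

38/47


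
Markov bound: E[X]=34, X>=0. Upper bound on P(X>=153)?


Markov: P(X >= a) <= E[X]/a
P(X >= 153) <= 34/153 = 2/9

2/9


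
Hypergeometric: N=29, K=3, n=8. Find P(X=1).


P(X=1) = C(3,1)*C(26,7) / C(29,8)
= 3*657800 / 4292145
= 1973400/4292145 = 40/87

40/87


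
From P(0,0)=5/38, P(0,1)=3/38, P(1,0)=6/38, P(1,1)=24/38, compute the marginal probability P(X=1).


P(X=1) = P(1,0)+P(1,1) = 6/38 + 24/38 = 30/38 = 15/19

15/19


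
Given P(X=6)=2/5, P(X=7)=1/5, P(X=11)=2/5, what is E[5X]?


E[5X] = sum(g(x)*P(x))
= 30*2/5 + 35*1/5 + 55*2/5
= 41

41


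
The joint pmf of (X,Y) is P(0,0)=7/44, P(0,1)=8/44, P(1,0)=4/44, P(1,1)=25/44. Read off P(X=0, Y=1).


Read from table: P(X=0, Y=1) = 8/44 = 2/11

2/11


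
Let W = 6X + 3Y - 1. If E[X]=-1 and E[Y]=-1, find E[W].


E[6X + 3Y - 1] = 6*E[X] + 3*E[Y] - 1
= (6)*(-1) + (3)*(-1) + (-1)
= -6 - 3 - 1 = -10

-10


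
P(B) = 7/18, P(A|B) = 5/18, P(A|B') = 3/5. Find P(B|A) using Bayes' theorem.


P(A) = P(A|B)P(B) + P(A|B')P(B') = 5/18*7/18 + 3/5*11/18 = 769/1620
P(B|A) = P(A|B)P(B)/P(A) = (35/324)/(769/1620) = 175/769

175/769


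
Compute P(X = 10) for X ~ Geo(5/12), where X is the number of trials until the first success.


P(X=10) = (1-p)^9 * p = (7/12)^9 * 5/12
= 40353607/5159780352 * 5/12 = 201768035/61917364224

201768035/61917364224


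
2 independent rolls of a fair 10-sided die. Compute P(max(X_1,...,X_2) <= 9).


P(max <= 9) = P(all X_i <= 9) = (P(X_1 <= 9))^2
= (9/10)^2 = 81/100

81/100


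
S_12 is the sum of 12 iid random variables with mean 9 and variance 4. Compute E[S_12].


E[S_n] = n*E[X_1] = 12*9 = 108

108


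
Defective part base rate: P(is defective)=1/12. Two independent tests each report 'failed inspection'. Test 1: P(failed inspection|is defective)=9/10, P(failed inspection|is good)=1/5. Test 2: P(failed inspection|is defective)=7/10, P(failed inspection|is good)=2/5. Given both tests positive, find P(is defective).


After test 1: P(+) = 9/10*1/12 + 1/5*11/12 = 31/120
P(B|+) = (3/40)/(31/120) = 9/31
After test 2 (use post1 as new prior): P(+) = 7/10*9/31 + 2/5*22/31 = 151/310
P(B|+,+) = (63/310)/(151/310) = 63/151

63/151


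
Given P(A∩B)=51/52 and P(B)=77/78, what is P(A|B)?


P(A|B) = P(A∩B)/P(B) = (153/156)/(154/156) = 153/154

153/154


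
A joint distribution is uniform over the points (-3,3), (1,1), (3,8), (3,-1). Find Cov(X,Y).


E[X]=1, E[Y]=11/4, E[XY]=13/4
Cov(X,Y) = E[XY] - E[X]E[Y] = 13/4 - 1*11/4 = 1/2

1/2


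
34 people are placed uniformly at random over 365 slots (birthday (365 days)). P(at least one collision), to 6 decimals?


P(all different) = prod((365-i)/365 for i=0..33) = 0.204683
P(at least one match) = 1 - 0.204683 = 0.795317

0.795317


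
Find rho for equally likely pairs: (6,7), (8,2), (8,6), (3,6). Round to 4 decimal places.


Cov(X,Y) = -1.8125, Var(X) = 4.1875, Var(Y) = 3.6875
rho = Cov/(sqrt(VarX)*sqrt(VarY)) = -0.4612

-0.4612


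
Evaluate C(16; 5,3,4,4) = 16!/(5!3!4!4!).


16! = 20922789888000
Denominator: 5!=120 * 3!=6 * 4!=24 * 4!=24
Coefficient = 20922789888000 / 414720 = 50450400

50450400


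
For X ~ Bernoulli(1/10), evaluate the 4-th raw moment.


For Bernoulli: X in {0,1}
E[X^4] = 0^4*(1-1/10) + 1^4*1/10 = 1/10

1/10


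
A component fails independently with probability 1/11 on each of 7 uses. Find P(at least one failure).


P(at least one) = 1 - P(none)
P(none) = (1 - 1/11)^7 = (10/11)^7 = 10000000/19487171
P(at least one) = 1 - 10000000/19487171 = 9487171/19487171

9487171/19487171


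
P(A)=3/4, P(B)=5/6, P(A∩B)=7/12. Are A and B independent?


P(A)*P(B) = 3/4*5/6 = 5/8
P(A∩B) = 7/12 != 5/8, so not independent

No, A and B are not independent


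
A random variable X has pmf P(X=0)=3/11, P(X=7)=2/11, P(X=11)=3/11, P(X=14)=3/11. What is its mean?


E[X] = sum(x * P(x))
= 0*3/11 + 7*2/11 + 11*3/11 + 14*3/11
= 89/11

89/11


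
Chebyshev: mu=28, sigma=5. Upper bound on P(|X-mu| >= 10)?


k = 10/5 = 2
Chebyshev: P(|X-mu| >= k*sigma) <= 1/k^2 = 1/2^2 = 1/4

1/4


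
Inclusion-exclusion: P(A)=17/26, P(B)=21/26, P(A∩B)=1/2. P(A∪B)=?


P(A∪B) = P(A) + P(B) - P(A∩B)
= 17/26 + 21/26 - 1/2 = 25/26

25/26


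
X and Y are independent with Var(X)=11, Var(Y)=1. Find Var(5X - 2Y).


Independence => Cov(X,Y)=0
Var(5X - 2Y) = 5^2*Var(X) + (-2)^2*Var(Y)
= 25*11 + 4*1 = 279

279


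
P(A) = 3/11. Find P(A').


P(A') = 1 - P(A) = 1 - 3/11 = 8/11

8/11


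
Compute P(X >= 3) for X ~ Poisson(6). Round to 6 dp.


P(X>=3) = 1 - P(X<=2) = 1 - (e^(-6)*6^0/0! + e^(-6)*6^1/1! + e^(-6)*6^2/2!)
≈ 1 - (0.0024787522 + 0.0148725131 + 0.0446175392)
= 1 - 0.0619688045 = 0.9380311955
≈ 0.938031

0.938031


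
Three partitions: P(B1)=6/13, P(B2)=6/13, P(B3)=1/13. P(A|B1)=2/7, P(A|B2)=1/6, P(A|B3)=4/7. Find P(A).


P(A) = P(A|B1)P(B1) + P(A|B2)P(B2) + P(A|B3)P(B3)
= 2/7*6/13 + 1/6*6/13 + 4/7*1/13
= 12/91 + 1/13 + 4/91 = 23/91

23/91


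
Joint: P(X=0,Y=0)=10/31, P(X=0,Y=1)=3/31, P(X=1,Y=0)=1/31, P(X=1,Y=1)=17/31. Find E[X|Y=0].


P(Y=0) = 11/31
E[X|Y=0] = (0*10 + 1*1)/11 = 1/11

1/11


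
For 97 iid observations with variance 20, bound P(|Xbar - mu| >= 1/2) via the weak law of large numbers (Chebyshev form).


Var(Xbar) = Var(X)/n = 20/97
Chebyshev: P(|Xbar-mu| >= 1/2) <= Var(Xbar)/(1/2)^2 = (20/97)/(1/4) = 80/97

80/97


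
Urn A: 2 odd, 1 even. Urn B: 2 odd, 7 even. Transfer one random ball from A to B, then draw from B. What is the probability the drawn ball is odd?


P(transfer odd) = 2/3; P(transfer even) = 1/3
If odd transferred: Urn II has 3 odd of 10, so P(odd|odd moved) = 3/10
If even transferred: Urn II has 2 odd of 10, so P(odd|even moved) = 1/5
By total probability: P(odd) = 2/3*3/10 + 1/3*1/5 = 4/15

4/15


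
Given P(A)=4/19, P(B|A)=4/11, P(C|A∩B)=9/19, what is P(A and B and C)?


P(A∩B∩C) = P(A) * P(B|A) * P(C|A∩B)
= 4/19 * 4/11 * 9/19
= 16/209 * 9/19 = 144/3971

144/3971


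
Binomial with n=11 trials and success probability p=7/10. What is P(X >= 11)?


P(X>=11) = P(X=11)
= 1977326743/100000000000
= 1977326743/100000000000

1977326743/100000000000


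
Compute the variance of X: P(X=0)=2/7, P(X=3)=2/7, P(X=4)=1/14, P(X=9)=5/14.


E[X] = 61/14, E[X^2] = 457/14
Var(X) = E[X^2] - (E[X])^2 = 457/14 - (61/14)^2 = 2677/196

2677/196


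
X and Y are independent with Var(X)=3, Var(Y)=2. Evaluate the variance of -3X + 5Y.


Independence => Cov(X,Y)=0
Var(-3X + 5Y) = (-3)^2*Var(X) + 5^2*Var(Y)
= 9*3 + 25*2 = 77

77


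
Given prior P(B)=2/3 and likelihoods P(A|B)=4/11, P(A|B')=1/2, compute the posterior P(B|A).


P(A) = P(A|B)P(B) + P(A|B')P(B') = 4/11*2/3 + 1/2*1/3 = 9/22
P(B|A) = P(A|B)P(B)/P(A) = (8/33)/(9/22) = 16/27

16/27


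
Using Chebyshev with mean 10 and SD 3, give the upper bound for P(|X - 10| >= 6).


k = 6/3 = 2
Chebyshev: P(|X-mu| >= k*sigma) <= 1/k^2 = 1/2^2 = 1/4

1/4


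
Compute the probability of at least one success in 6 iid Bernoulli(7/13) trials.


P(at least one) = 1 - P(none)
P(none) = (1 - 7/13)^6 = (6/13)^6 = 46656/4826809
P(at least one) = 1 - 46656/4826809 = 4780153/4826809

4780153/4826809


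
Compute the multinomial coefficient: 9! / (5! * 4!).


9! = 362880
Denominator: 5!=120 * 4!=24
Coefficient = 362880 / 2880 = 126

126


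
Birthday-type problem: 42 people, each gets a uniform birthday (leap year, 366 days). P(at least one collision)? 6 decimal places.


P(all different) = prod((366-i)/366 for i=0..41) = 0.086572
P(at least one match) = 1 - 0.086572 = 0.913428

0.913428


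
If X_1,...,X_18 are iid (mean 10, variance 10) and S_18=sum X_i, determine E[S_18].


E[S_n] = n*E[X_1] = 18*10 = 180

180


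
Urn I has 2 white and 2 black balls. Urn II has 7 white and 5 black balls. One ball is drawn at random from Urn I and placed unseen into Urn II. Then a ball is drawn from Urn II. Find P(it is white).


P(transfer white) = 2/4 = 1/2; P(transfer black) = 1/2
If white transferred: Urn II has 8 white of 13, so P(white|white moved) = 8/13
If black transferred: Urn II has 7 white of 13, so P(white|black moved) = 7/13
By total probability: P(white) = 1/2*8/13 + 1/2*7/13 = 15/26

15/26


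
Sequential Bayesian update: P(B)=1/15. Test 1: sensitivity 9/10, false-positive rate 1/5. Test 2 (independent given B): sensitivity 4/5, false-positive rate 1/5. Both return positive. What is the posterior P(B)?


After test 1: P(+) = 9/10*1/15 + 1/5*14/15 = 37/150
P(B|+) = (3/50)/(37/150) = 9/37
After test 2 (use post1 as new prior): P(+) = 4/5*9/37 + 1/5*28/37 = 64/185
P(B|+,+) = (36/185)/(64/185) = 9/16

9/16


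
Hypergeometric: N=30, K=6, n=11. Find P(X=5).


P(X=5) = C(6,5)*C(24,6) / C(30,11)
= 6*134596 / 54627300
= 807576/54627300 = 418/28275

418/28275


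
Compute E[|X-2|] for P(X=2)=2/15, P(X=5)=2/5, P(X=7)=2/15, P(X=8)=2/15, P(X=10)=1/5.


E[|X-2|] = sum(g(x)*P(x))
= 0*2/15 + 3*2/5 + 5*2/15 + 6*2/15 + 8*1/5
= 64/15

64/15


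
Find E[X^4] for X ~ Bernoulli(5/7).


For Bernoulli: X in {0,1}
E[X^4] = 0^4*(1-5/7) + 1^4*5/7 = 5/7

5/7


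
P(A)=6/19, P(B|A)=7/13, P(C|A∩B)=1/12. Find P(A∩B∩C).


P(A∩B∩C) = P(A) * P(B|A) * P(C|A∩B)
= 6/19 * 7/13 * 1/12
= 42/247 * 1/12 = 7/494

7/494


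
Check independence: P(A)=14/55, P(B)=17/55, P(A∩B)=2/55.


P(A)*P(B) = 14/55*17/55 = 238/3025
P(A∩B) = 2/55 != 238/3025, so not independent

No, A and B are not independent


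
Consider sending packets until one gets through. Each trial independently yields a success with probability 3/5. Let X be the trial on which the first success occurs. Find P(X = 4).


P(X=4) = (1-p)^3 * p = (2/5)^3 * 3/5
= 8/125 * 3/5 = 24/625

24/625


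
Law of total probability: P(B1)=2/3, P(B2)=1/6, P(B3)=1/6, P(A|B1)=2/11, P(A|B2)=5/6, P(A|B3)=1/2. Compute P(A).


P(A) = P(A|B1)P(B1) + P(A|B2)P(B2) + P(A|B3)P(B3)
= 2/11*2/3 + 5/6*1/6 + 1/2*1/6
= 4/33 + 5/36 + 1/12 = 34/99

34/99


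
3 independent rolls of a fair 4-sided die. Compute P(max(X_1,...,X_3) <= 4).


P(max <= 4) = P(all X_i <= 4) = (P(X_1 <= 4))^3
= (4/4)^3 = 1^3 = 1

1


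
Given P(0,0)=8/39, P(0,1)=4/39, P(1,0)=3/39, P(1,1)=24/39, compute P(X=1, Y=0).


Read from table: P(X=1, Y=0) = 3/39 = 1/13

1/13


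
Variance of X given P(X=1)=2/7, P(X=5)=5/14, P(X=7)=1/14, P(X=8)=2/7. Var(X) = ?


E[X] = 34/7, E[X^2] = 31
Var(X) = E[X^2] - (E[X])^2 = 31 - (34/7)^2 = 363/49

363/49


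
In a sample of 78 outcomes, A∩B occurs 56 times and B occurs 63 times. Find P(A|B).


P(A|B) = P(A∩B)/P(B) = (56/78)/(63/78) = 56/63 = 8/9

8/9


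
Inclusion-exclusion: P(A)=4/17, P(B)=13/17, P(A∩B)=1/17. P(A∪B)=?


P(A∪B) = P(A) + P(B) - P(A∩B)
= 4/17 + 13/17 - 1/17 = 16/17

16/17


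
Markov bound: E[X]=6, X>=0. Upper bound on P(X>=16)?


Markov: P(X >= a) <= E[X]/a
P(X >= 16) <= 6/16 = 3/8

3/8


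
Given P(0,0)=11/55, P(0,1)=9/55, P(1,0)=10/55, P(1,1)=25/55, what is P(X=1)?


P(X=1) = P(1,0)+P(1,1) = 10/55 + 25/55 = 35/55 = 7/11

7/11


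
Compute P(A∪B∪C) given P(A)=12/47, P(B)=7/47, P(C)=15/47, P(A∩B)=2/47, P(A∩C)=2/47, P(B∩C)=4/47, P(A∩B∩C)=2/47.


P(A∪B∪C) = P(A)+P(B)+P(C) - P(AB)-P(AC)-P(BC) + P(ABC)
= 12/47+7/47+15/47 - 2/47-2/47-4/47 + 2/47
= 28/47

28/47


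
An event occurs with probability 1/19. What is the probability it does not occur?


P(A') = 1 - P(A) = 1 - 1/19 = 18/19

18/19


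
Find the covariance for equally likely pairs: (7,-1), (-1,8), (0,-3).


E[X]=2, E[Y]=4/3, E[XY]=-5
Cov(X,Y) = E[XY] - E[X]E[Y] = -5 - 2*4/3 = -23/3

-23/3


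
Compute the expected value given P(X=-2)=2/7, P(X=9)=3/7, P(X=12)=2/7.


E[X] = sum(x * P(x))
= -2*2/7 + 9*3/7 + 12*2/7
= 47/7

47/7


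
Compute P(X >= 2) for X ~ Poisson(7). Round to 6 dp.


P(X>=2) = 1 - P(X<=1) = 1 - (e^(-7)*7^0/0! + e^(-7)*7^1/1!)
≈ 1 - (0.0009118820 + 0.0063831738)
= 1 - 0.0072950558 = 0.9927049442
≈ 0.992705

0.992705


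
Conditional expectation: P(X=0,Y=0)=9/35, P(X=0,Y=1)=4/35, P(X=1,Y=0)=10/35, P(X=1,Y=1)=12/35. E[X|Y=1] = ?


P(Y=1) = 16/35
E[X|Y=1] = (0*4 + 1*12)/16 = 12/16 = 3/4

3/4


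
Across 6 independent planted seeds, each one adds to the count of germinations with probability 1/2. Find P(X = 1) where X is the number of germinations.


P(X=1) = C(6,1) * p^1 * (1-p)^5
= 6 * 1/2 * 1/32
= 3/32

3/32


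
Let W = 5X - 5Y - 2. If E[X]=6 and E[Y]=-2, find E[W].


E[5X - 5Y - 2] = 5*E[X] - 5*E[Y] - 2
= (5)*(6) + (-5)*(-2) + (-2)
= 30 + 10 - 2 = 38

38


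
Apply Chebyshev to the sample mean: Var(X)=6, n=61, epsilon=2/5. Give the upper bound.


Var(Xbar) = Var(X)/n = 6/61
Chebyshev: P(|Xbar-mu| >= 2/5) <= Var(Xbar)/(2/5)^2 = (6/61)/(4/25) = 75/122

75/122


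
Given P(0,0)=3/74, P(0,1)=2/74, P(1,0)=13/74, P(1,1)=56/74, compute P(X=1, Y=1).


Read from table: P(X=1, Y=1) = 56/74 = 28/37

28/37


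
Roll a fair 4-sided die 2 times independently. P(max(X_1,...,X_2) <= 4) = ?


P(max <= 4) = P(all X_i <= 4) = (P(X_1 <= 4))^2
= (4/4)^2 = 1^2 = 1

1


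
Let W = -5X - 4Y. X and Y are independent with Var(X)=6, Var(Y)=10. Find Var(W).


Independence => Cov(X,Y)=0
Var(-5X - 4Y) = (-5)^2*Var(X) + (-4)^2*Var(Y)
= 25*6 + 16*10 = 310

310


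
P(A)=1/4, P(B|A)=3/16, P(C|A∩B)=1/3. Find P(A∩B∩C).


P(A∩B∩C) = P(A) * P(B|A) * P(C|A∩B)
= 1/4 * 3/16 * 1/3
= 3/64 * 1/3 = 1/64

1/64


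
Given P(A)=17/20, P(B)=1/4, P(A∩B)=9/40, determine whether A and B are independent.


P(A)*P(B) = 17/20*1/4 = 17/80
P(A∩B) = 9/40 != 17/80, so not independent

No, A and B are not independent


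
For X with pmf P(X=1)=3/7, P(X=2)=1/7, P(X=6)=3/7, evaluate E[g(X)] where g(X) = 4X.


E[4X] = sum(g(x)*P(x))
= 4*3/7 + 8*1/7 + 24*3/7
= 92/7

92/7


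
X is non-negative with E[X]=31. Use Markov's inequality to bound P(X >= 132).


Markov: P(X >= a) <= E[X]/a
P(X >= 132) <= 31/132

31/132


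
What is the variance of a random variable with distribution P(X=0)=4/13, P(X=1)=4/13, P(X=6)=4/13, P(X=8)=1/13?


E[X] = 36/13, E[X^2] = 212/13
Var(X) = E[X^2] - (E[X])^2 = 212/13 - (36/13)^2 = 1460/169

1460/169


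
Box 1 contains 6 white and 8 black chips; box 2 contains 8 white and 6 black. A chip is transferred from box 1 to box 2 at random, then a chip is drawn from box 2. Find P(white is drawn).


P(transfer white) = 6/14 = 3/7; P(transfer black) = 4/7
If white transferred: Urn II has 9 white of 15, so P(white|white moved) = 3/5
If black transferred: Urn II has 8 white of 15, so P(white|black moved) = 8/15
By total probability: P(white) = 3/7*3/5 + 4/7*8/15 = 59/105

59/105


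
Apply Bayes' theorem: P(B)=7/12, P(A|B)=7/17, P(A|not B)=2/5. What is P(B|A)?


P(A) = P(A|B)P(B) + P(A|B')P(B') = 7/17*7/12 + 2/5*5/12 = 83/204
P(B|A) = P(A|B)P(B)/P(A) = (49/204)/(83/204) = 49/83

49/83


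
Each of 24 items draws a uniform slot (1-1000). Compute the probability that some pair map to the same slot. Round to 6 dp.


P(all different) = prod((1000-i)/1000 for i=0..23) = 0.757155
P(at least one match) = 1 - 0.757155 = 0.242845

0.242845


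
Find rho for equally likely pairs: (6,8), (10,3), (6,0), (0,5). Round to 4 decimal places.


Cov(X,Y) = -2.5000, Var(X) = 12.7500, Var(Y) = 8.5000
rho = Cov/(sqrt(VarX)*sqrt(VarY)) = -0.2401

-0.2401


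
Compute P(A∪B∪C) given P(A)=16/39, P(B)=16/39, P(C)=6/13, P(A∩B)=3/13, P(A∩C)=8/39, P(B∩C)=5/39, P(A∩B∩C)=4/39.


P(A∪B∪C) = P(A)+P(B)+P(C) - P(AB)-P(AC)-P(BC) + P(ABC)
= 16/39+16/39+6/13 - 3/13-8/39-5/39 + 4/39
= 32/39

32/39


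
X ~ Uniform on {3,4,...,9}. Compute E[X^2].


E[X^2] = (1/7) * sum(x^2 for x=3..9)
= 280/7 = 40

40


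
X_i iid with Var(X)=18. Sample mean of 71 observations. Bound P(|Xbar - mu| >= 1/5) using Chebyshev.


Var(Xbar) = Var(X)/n = 18/71
Chebyshev: P(|Xbar-mu| >= 1/5) <= Var(Xbar)/(1/5)^2 = (18/71)/(1/25) = 450/71
Bound exceeds 1, so trivial bound: 1

1


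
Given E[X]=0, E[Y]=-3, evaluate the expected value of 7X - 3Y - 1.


E[7X - 3Y - 1] = 7*E[X] - 3*E[Y] - 1
= (7)*(0) + (-3)*(-3) + (-1)
= 0 + 9 - 1 = 8

8


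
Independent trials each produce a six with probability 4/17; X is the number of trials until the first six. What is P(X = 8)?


P(X=8) = (1-p)^7 * p = (13/17)^7 * 4/17
= 62748517/410338673 * 4/17 = 250994068/6975757441

250994068/6975757441


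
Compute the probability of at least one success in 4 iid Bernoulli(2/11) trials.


P(at least one) = 1 - P(none)
P(none) = (1 - 2/11)^4 = (9/11)^4 = 6561/14641
P(at least one) = 1 - 6561/14641 = 8080/14641

8080/14641


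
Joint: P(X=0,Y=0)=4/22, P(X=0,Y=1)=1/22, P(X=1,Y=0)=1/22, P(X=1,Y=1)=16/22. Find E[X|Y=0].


P(Y=0) = 5/22
E[X|Y=0] = (0*4 + 1*1)/5 = 1/5

1/5


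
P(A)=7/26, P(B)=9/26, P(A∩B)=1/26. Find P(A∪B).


P(A∪B) = P(A) + P(B) - P(A∩B)
= 7/26 + 9/26 - 1/26 = 15/26

15/26


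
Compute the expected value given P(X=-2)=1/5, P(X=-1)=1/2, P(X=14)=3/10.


E[X] = sum(x * P(x))
= -2*1/5 - 1*1/2 + 14*3/10
= 33/10

33/10


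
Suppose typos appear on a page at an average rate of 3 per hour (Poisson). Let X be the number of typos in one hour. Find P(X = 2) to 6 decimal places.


P(X=2) = e^(-3) * 3^2 / 2!
≈ 0.04978706837 * 9 / 2
≈ 0.224042

0.224042


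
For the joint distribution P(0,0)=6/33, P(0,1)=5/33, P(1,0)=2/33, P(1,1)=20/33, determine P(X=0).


P(X=0) = P(0,0)+P(0,1) = 6/33 + 5/33 = 11/33 = 1/3

1/3


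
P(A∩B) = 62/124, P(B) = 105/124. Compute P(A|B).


P(A|B) = P(A∩B)/P(B) = (62/124)/(105/124) = 62/105

62/105


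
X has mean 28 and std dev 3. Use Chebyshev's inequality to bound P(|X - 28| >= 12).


k = 12/3 = 4
Chebyshev: P(|X-mu| >= k*sigma) <= 1/k^2 = 1/4^2 = 1/16

1/16


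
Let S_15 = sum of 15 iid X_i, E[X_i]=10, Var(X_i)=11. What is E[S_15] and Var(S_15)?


E[S_n] = n*mu = 15*10 = 150
Var(S_n) = n*sigma^2 = 15*11 = 165

E[S_15]=150, Var(S_15)=165


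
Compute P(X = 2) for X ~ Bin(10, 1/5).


P(X=2) = C(10,2) * p^2 * (1-p)^8
= 45 * 1/25 * 65536/390625
= 589824/1953125

589824/1953125


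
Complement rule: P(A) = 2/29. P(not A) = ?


P(A') = 1 - P(A) = 1 - 2/29 = 27/29

27/29


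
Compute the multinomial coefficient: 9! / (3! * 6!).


9! = 362880
Denominator: 3!=6 * 6!=720
Coefficient = 362880 / 4320 = 84

84


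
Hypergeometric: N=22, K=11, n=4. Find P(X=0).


P(X=0) = C(11,0)*C(11,4) / C(22,4)
= 1*330 / 7315
= 330/7315 = 6/133

6/133


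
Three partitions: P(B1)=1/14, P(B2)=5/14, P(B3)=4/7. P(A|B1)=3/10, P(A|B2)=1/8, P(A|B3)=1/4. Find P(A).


P(A) = P(A|B1)P(B1) + P(A|B2)P(B2) + P(A|B3)P(B3)
= 3/10*1/14 + 1/8*5/14 + 1/4*4/7
= 3/140 + 5/112 + 1/7 = 117/560

117/560


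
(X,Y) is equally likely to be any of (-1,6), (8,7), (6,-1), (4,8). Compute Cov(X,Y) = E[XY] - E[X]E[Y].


E[X]=17/4, E[Y]=5, E[XY]=19
Cov(X,Y) = E[XY] - E[X]E[Y] = 19 - 17/4*5 = -9/4

-9/4


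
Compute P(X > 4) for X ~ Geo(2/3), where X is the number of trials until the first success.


P(X > 4) = P(first 4 trials all fail) = (1-p)^4 = (1/3)^4 = 1/81

1/81


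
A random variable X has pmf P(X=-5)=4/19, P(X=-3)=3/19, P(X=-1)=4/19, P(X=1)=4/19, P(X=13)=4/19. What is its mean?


E[X] = sum(x * P(x))
= -5*4/19 - 3*3/19 - 1*4/19 + 1*4/19 + 13*4/19
= 23/19

23/19
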